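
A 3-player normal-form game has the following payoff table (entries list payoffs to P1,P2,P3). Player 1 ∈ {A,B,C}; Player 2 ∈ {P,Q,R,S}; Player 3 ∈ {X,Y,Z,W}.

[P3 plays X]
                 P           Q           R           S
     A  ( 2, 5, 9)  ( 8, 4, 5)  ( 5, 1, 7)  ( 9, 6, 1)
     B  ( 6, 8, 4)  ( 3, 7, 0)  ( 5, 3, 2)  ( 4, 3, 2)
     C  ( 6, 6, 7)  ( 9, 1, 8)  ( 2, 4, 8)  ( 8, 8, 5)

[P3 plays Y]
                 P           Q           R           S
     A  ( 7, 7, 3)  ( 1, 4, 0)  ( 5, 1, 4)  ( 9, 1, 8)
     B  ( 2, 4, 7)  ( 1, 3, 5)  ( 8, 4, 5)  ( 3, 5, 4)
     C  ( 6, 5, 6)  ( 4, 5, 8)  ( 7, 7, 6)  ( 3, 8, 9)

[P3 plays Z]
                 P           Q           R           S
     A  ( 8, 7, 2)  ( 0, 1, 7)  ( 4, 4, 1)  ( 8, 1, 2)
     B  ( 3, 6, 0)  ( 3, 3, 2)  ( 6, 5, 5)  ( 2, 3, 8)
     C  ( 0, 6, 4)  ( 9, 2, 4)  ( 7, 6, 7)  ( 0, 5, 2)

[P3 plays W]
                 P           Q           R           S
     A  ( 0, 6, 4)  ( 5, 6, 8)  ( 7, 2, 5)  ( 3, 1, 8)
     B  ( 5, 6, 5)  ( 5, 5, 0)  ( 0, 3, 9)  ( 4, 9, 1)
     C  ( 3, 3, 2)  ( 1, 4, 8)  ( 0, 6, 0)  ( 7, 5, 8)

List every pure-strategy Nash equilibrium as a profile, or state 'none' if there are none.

NE set: (A,Q,W)

(A,P,X): not NE [P1→C gives 6>2; P2→S gives 6>5]
(A,P,Y): not NE [P3→X gives 9>3]
(A,P,Z): not NE [P3→X gives 9>2]
(A,P,W): not NE [P1→B gives 5>0; P3→X gives 9>4]
(A,Q,X): not NE [P1→C gives 9>8; P2→S gives 6>4; P3→W gives 8>5]
(A,Q,Y): not NE [P1→C gives 4>1; P2→P gives 7>4; P3→W gives 8>0]
(A,Q,Z): not NE [P1→C gives 9>0; P2→P gives 7>1; P3→W gives 8>7]
(A,Q,W): NE
(A,R,X): not NE [P2→S gives 6>1]
(A,R,Y): not NE [P1→B gives 8>5; P2→P gives 7>1; P3→X gives 7>4]
(A,R,Z): not NE [P1→C gives 7>4; P2→P gives 7>4; P3→X gives 7>1]
(A,R,W): not NE [P2→Q gives 6>2; P3→X gives 7>5]
(A,S,X): not NE [P3→W gives 8>1]
(A,S,Y): not NE [P2→P gives 7>1]
(A,S,Z): not NE [P2→P gives 7>1; P3→W gives 8>2]
(A,S,W): not NE [P1→C gives 7>3; P2→Q gives 6>1]
(B,P,X): not NE [P3→Y gives 7>4]
(B,P,Y): not NE [P1→A gives 7>2; P2→S gives 5>4]
(B,P,Z): not NE [P1→A gives 8>3; P3→Y gives 7>0]
(B,P,W): not NE [P2→S gives 9>6; P3→Y gives 7>5]
(B,Q,X): not NE [P1→C gives 9>3; P2→P gives 8>7; P3→Y gives 5>0]
(B,Q,Y): not NE [P1→C gives 4>1; P2→S gives 5>3]
(B,Q,Z): not NE [P1→C gives 9>3; P2→P gives 6>3; P3→Y gives 5>2]
(B,Q,W): not NE [P2→S gives 9>5; P3→Y gives 5>0]
(B,R,X): not NE [P2→P gives 8>3; P3→W gives 9>2]
(B,R,Y): not NE [P2→S gives 5>4; P3→W gives 9>5]
(B,R,Z): not NE [P1→C gives 7>6; P2→P gives 6>5; P3→W gives 9>5]
(B,R,W): not NE [P1→A gives 7>0; P2→S gives 9>3]
(B,S,X): not NE [P1→A gives 9>4; P2→P gives 8>3; P3→Z gives 8>2]
(B,S,Y): not NE [P1→A gives 9>3; P3→Z gives 8>4]
(B,S,Z): not NE [P1→A gives 8>2; P2→P gives 6>3]
(B,S,W): not NE [P1→C gives 7>4; P3→Z gives 8>1]
(C,P,X): not NE [P2→S gives 8>6]
(C,P,Y): not NE [P1→A gives 7>6; P2→S gives 8>5; P3→X gives 7>6]
(C,P,Z): not NE [P1→A gives 8>0; P3→X gives 7>4]
(C,P,W): not NE [P1→B gives 5>3; P2→R gives 6>3; P3→X gives 7>2]
(C,Q,X): not NE [P2→S gives 8>1]
(C,Q,Y): not NE [P2→S gives 8>5]
(C,Q,Z): not NE [P2→R gives 6>2; P3→W gives 8>4]
(C,Q,W): not NE [P1→B gives 5>1; P2→R gives 6>4]
(C,R,X): not NE [P1→B gives 5>2; P2→S gives 8>4]
(C,R,Y): not NE [P1→B gives 8>7; P2→S gives 8>7; P3→X gives 8>6]
(C,R,Z): not NE [P3→X gives 8>7]
(C,R,W): not NE [P1→A gives 7>0; P3→X gives 8>0]
(C,S,X): not NE [P1→A gives 9>8; P3→Y gives 9>5]
(C,S,Y): not NE [P1→A gives 9>3]
(C,S,Z): not NE [P1→A gives 8>0; P2→R gives 6>5; P3→Y gives 9>2]
(C,S,W): not NE [P2→R gives 6>5; P3→Y gives 9>8]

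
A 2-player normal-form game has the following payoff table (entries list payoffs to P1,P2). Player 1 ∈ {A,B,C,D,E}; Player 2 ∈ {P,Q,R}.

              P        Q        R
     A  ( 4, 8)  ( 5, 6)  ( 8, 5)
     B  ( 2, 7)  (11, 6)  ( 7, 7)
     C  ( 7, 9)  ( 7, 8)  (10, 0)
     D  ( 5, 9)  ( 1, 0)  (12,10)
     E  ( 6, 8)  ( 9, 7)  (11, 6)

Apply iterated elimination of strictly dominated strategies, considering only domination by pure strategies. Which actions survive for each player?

P1 drop A (C beats it: P:7>4 Q:7>5 R:10>8)
P2 drop Q (P beats it: B:7>6 C:9>8 D:9>0 E:8>7)
P1 drop B (C beats it: P:7>2 R:10>7)
P1→{C,D,E} P2→{P,R}

Remaining: P1:{C,D,E} P2:{P,R}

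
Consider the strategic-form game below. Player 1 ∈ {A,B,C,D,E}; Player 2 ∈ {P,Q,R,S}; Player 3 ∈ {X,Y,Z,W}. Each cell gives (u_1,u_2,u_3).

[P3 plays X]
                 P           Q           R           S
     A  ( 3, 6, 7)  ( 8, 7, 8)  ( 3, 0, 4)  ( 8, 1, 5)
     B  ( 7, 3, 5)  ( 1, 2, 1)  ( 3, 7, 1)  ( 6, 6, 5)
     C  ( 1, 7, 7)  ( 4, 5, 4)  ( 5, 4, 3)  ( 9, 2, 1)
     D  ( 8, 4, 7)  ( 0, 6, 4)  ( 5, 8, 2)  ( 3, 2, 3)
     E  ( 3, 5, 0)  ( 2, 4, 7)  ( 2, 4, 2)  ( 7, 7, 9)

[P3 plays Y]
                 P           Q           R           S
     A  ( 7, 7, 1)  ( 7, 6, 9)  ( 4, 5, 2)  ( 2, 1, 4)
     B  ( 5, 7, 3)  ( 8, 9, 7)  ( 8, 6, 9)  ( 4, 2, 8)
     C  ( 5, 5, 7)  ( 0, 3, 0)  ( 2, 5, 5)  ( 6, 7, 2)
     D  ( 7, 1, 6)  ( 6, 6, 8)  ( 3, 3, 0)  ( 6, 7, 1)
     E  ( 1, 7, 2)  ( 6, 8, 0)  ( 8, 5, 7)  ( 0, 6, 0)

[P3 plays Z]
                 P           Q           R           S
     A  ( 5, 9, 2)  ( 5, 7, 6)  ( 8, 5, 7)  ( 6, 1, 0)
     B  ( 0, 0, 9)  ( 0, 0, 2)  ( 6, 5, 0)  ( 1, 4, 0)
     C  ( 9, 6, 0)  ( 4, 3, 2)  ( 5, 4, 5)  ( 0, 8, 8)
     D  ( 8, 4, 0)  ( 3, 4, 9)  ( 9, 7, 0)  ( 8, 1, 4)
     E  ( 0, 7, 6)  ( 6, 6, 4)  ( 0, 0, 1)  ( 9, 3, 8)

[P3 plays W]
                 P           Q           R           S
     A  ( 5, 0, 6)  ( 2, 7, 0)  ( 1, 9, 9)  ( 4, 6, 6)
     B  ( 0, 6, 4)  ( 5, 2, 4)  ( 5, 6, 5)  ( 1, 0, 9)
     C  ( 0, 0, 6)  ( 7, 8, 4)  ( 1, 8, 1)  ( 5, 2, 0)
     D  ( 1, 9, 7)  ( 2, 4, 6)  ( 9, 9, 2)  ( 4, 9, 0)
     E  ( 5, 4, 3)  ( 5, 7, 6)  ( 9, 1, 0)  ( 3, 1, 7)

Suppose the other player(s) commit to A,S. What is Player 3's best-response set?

u_3(X vs A,S) = 5
u_3(Y vs A,S) = 4
u_3(Z vs A,S) = 0
u_3(W vs A,S) = 6
max payoff 6 at {W}

argmax u_3 = {W}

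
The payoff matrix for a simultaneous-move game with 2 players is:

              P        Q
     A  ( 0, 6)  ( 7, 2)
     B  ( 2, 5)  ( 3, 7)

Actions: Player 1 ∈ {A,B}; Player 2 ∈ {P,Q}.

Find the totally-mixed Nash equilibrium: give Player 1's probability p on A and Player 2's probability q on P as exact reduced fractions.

P1 indiff ⇒ q·0+(1-q)·7 = q·2+(1-q)·3 ⇒ q(-2) = (1-q)(-4) ⇒ q = 2/3
P2 indiff ⇒ p·6+(1-p)·5 = p·2+(1-p)·7 ⇒ p(4) = (1-p)(2) ⇒ p = 1/3

P1 mixes 1/3 on A; P2 mixes 2/3 on P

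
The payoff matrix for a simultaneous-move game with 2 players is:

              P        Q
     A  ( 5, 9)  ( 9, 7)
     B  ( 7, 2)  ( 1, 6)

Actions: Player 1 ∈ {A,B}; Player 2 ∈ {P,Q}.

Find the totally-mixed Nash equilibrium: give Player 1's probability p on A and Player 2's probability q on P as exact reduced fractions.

P1 mixes 2/3 on A; P2 mixes 4/5 on P

P1 indiff ⇒ q·5+(1-q)·9 = q·7+(1-q)·1 ⇒ q(-2) = (1-q)(-8) ⇒ q = 4/5
P2 indiff ⇒ p·9+(1-p)·2 = p·7+(1-p)·6 ⇒ p(2) = (1-p)(4) ⇒ p = 2/3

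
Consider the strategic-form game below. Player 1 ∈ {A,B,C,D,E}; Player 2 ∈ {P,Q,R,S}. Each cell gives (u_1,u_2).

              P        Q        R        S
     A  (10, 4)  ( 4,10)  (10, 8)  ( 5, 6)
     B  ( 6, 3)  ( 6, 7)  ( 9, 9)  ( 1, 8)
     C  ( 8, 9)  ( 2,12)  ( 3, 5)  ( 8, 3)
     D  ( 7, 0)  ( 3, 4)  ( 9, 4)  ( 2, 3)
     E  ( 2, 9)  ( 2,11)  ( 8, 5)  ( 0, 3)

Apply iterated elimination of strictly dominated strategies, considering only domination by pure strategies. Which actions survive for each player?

P1 drop D (A beats it: P:10>7 Q:4>3 R:10>9 S:5>2)
P1 drop E (A beats it: P:10>2 Q:4>2 R:10>8 S:5>0)
P2 drop P (Q beats it: A:10>4 B:7>3 C:12>9)
P2 drop S (R beats it: A:8>6 B:9>8 C:5>3)
P1 drop C (A beats it: Q:4>2 R:10>3)
P1→{A,B} P2→{Q,R}

Remaining: P1:{A,B} P2:{Q,R}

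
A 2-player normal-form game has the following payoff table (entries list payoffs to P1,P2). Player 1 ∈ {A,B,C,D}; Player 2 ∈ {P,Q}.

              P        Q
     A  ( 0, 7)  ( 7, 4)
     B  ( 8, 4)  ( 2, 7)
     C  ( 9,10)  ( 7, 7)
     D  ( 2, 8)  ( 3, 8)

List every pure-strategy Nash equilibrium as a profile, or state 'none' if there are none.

(A,P): not NE [P1→C gives 9>0]
(A,Q): not NE [P2→P gives 7>4]
(B,P): not NE [P1→C gives 9>8; P2→Q gives 7>4]
(B,Q): not NE [P1→C gives 7>2]
(C,P): NE
(C,Q): not NE [P2→P gives 10>7]
(D,P): not NE [P1→C gives 9>2]
(D,Q): not NE [P1→C gives 7>3]

NE set: (C,P)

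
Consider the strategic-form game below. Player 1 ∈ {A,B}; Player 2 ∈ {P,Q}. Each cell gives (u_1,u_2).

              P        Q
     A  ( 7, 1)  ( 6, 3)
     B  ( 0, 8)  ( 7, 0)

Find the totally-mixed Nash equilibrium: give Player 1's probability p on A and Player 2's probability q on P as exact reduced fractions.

P1 indiff ⇒ q·7+(1-q)·6 = q·0+(1-q)·7 ⇒ q(7) = (1-q)(1) ⇒ q = 1/8
P2 indiff ⇒ p·1+(1-p)·8 = p·3+(1-p)·0 ⇒ p(-2) = (1-p)(-8) ⇒ p = 4/5

P1 mixes 4/5 on A; P2 mixes 1/8 on P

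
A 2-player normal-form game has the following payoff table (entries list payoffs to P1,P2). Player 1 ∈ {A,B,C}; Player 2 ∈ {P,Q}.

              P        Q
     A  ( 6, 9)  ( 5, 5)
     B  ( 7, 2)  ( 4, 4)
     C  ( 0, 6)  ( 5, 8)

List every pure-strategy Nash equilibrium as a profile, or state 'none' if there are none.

Nash profiles: (C,Q)

(A,P): not NE [P1→B gives 7>6]
(A,Q): not NE [P2→P gives 9>5]
(B,P): not NE [P2→Q gives 4>2]
(B,Q): not NE [P1→C gives 5>4]
(C,P): not NE [P1→B gives 7>0; P2→Q gives 8>6]
(C,Q): NE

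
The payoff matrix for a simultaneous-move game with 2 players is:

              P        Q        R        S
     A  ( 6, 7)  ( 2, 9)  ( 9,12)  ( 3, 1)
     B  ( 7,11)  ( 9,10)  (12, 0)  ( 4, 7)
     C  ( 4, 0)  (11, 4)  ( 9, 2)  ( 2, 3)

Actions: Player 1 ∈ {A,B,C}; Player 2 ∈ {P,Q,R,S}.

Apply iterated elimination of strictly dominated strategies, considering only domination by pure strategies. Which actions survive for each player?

P1 drop A (B beats it: P:7>6 Q:9>2 R:12>9 S:4>3)
P2 drop R (Q beats it: B:10>0 C:4>2)
P2 drop S (Q beats it: B:10>7 C:4>3)
P1→{B,C} P2→{P,Q}

Survivors P1:{B,C} P2:{P,Q}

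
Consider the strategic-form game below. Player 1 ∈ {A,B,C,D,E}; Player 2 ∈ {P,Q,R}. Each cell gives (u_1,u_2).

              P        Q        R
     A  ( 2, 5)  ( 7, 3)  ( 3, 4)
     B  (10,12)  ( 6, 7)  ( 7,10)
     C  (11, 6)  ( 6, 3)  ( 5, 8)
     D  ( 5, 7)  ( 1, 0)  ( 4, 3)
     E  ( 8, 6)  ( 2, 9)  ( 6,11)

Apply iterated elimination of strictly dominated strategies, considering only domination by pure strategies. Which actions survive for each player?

IESDS → P1:{B,C} P2:{P,R}

P1 drop D (B beats it: P:10>5 Q:6>1 R:7>4)
P1 drop E (B beats it: P:10>8 Q:6>2 R:7>6)
P2 drop Q (P beats it: A:5>3 B:12>7 C:6>3)
P1 drop A (B beats it: P:10>2 R:7>3)
P1→{B,C} P2→{P,R}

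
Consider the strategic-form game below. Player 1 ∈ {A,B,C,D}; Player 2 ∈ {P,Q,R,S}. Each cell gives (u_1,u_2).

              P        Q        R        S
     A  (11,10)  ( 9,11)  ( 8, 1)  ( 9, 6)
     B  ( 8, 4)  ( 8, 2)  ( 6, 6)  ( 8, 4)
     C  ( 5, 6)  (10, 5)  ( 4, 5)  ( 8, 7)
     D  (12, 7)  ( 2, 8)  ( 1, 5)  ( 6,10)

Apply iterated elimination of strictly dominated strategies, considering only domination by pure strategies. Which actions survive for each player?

P1 drop B (A beats it: P:11>8 Q:9>8 R:8>6 S:9>8)
P2 drop R (P beats it: A:10>1 C:6>5 D:7>5)
P1→{A,C,D} P2→{P,Q,S}

Survivors P1:{A,C,D} P2:{P,Q,S}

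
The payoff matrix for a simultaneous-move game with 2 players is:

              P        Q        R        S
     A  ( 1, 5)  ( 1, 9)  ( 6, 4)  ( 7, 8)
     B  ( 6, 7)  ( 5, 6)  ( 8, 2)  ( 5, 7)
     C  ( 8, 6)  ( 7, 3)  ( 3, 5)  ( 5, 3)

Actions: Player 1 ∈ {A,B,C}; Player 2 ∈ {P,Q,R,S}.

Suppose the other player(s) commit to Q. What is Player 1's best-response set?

u_1(A vs Q) = 1
u_1(B vs Q) = 5
u_1(C vs Q) = 7
max payoff 7 at {C}

P1 best: {C}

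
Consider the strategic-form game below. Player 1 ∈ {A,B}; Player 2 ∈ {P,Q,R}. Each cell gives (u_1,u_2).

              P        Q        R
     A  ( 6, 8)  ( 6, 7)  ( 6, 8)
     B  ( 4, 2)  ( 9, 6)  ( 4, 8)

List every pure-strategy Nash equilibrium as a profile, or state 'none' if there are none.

(A,P): NE
(A,Q): not NE [P1→B gives 9>6; P2→R gives 8>7]
(A,R): NE
(B,P): not NE [P1→A gives 6>4; P2→R gives 8>2]
(B,Q): not NE [P2→R gives 8>6]
(B,R): not NE [P1→A gives 6>4]

NE set: (A,P), (A,R)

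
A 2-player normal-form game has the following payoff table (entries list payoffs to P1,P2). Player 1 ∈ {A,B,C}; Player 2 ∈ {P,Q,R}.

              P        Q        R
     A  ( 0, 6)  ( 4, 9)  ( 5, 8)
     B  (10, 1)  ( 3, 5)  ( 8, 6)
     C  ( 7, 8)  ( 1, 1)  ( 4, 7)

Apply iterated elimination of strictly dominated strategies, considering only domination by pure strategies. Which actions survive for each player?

P1 drop C (B beats it: P:10>7 Q:3>1 R:8>4)
P2 drop P (Q beats it: A:9>6 B:5>1)
P1→{A,B} P2→{Q,R}

Survivors P1:{A,B} P2:{Q,R}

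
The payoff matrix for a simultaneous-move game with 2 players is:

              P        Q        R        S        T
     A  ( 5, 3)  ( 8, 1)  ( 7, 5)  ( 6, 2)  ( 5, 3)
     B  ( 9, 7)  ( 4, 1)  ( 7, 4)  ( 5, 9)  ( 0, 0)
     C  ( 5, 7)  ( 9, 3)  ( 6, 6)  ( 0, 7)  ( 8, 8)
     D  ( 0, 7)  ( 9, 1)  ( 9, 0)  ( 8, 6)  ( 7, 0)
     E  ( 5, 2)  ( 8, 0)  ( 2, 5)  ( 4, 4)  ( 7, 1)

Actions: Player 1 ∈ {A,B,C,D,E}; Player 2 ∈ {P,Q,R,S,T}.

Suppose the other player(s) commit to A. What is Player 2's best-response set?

u_2(P vs A) = 3
u_2(Q vs A) = 1
u_2(R vs A) = 5
u_2(S vs A) = 2
u_2(T vs A) = 3
max payoff 5 at {R}

P2 best: {R}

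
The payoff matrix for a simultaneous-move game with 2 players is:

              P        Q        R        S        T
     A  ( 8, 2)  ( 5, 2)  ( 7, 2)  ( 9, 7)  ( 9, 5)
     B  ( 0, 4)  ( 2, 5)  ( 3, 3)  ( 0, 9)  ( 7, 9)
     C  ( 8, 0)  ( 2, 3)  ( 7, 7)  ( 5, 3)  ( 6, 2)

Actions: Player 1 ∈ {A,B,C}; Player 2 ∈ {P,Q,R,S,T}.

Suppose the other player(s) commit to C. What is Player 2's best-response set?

u_2(P vs C) = 0
u_2(Q vs C) = 3
u_2(R vs C) = 7
u_2(S vs C) = 3
u_2(T vs C) = 2
max payoff 7 at {R}

argmax u_2 = {R}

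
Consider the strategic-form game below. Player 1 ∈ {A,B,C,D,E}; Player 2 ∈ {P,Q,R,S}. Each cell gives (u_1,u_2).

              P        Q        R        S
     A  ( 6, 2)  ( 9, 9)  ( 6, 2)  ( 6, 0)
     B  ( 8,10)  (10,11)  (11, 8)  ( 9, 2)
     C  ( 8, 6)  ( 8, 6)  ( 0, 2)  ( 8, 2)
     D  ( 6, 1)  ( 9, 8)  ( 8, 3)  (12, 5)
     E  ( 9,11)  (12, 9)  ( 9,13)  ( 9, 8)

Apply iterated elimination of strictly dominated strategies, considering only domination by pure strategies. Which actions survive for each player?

P1 drop A (B beats it: P:8>6 Q:10>9 R:11>6 S:9>6)
P1 drop C (E beats it: P:9>8 Q:12>8 R:9>0 S:9>8)
P2 drop S (Q beats it: B:11>2 D:8>5 E:9>8)
P1 drop D (B beats it: P:8>6 Q:10>9 R:11>8)
P1→{B,E} P2→{P,Q,R}

IESDS → P1:{B,E} P2:{P,Q,R}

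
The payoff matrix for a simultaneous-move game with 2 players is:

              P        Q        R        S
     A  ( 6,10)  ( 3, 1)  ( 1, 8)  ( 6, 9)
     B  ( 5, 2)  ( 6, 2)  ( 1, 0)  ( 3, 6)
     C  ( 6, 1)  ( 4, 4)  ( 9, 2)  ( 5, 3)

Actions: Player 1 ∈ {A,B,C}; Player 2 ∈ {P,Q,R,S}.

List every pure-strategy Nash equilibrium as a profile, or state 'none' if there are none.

(A,P): NE
(A,Q): not NE [P1→B gives 6>3; P2→P gives 10>1]
(A,R): not NE [P1→C gives 9>1; P2→P gives 10>8]
(A,S): not NE [P2→P gives 10>9]
(B,P): not NE [P1→C gives 6>5; P2→S gives 6>2]
(B,Q): not NE [P2→S gives 6>2]
(B,R): not NE [P1→C gives 9>1; P2→S gives 6>0]
(B,S): not NE [P1→A gives 6>3]
(C,P): not NE [P2→Q gives 4>1]
(C,Q): not NE [P1→B gives 6>4]
(C,R): not NE [P2→Q gives 4>2]
(C,S): not NE [P1→A gives 6>5; P2→Q gives 4>3]

Nash profiles: (A,P)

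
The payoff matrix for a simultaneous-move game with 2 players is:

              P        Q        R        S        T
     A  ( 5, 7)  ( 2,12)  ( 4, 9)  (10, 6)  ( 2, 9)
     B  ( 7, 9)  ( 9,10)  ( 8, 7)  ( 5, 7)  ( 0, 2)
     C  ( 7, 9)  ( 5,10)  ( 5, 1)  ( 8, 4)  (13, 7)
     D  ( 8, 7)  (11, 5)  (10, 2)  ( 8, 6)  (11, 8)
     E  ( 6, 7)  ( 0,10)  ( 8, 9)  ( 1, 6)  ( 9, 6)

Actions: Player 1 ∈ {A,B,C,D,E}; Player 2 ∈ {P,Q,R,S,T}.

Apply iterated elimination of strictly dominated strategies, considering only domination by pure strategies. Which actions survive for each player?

Remaining: P1:{C,D} P2:{P,Q,T}

P1 drop B (D beats it: P:8>7 Q:11>9 R:10>8 S:8>5 T:11>0)
P1 drop E (D beats it: P:8>6 Q:11>0 R:10>8 S:8>1 T:11>9)
P2 drop R (Q beats it: A:12>9 C:10>1 D:5>2)
P2 drop S (P beats it: A:7>6 C:9>4 D:7>6)
P1 drop A (C beats it: P:7>5 Q:5>2 T:13>2)
P1→{C,D} P2→{P,Q,T}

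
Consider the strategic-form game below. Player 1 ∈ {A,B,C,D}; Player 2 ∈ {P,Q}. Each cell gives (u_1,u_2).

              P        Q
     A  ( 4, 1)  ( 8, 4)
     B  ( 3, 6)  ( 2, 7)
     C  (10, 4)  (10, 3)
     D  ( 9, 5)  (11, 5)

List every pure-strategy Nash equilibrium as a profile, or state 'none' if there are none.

(A,P): not NE [P1→C gives 10>4; P2→Q gives 4>1]
(A,Q): not NE [P1→D gives 11>8]
(B,P): not NE [P1→C gives 10>3; P2→Q gives 7>6]
(B,Q): not NE [P1→D gives 11>2]
(C,P): NE
(C,Q): not NE [P1→D gives 11>10; P2→P gives 4>3]
(D,P): not NE [P1→C gives 10>9]
(D,Q): NE

PSNE = {(C,P), (D,Q)}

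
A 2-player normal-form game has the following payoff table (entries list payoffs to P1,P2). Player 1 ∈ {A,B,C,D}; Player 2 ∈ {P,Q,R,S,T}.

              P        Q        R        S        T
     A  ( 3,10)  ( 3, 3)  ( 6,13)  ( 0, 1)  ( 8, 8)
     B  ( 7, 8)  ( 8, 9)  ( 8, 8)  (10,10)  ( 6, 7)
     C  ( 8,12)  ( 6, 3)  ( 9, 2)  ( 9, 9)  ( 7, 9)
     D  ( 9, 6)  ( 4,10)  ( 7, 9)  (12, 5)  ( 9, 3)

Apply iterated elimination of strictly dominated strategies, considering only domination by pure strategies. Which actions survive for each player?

P1 drop A (D beats it: P:9>3 Q:4>3 R:7>6 S:12>0 T:9>8)
P2 drop R (Q beats it: B:9>8 C:3>2 D:10>9)
P2 drop T (P beats it: B:8>7 C:12>9 D:6>3)
P1→{B,C,D} P2→{P,Q,S}

Remaining: P1:{B,C,D} P2:{P,Q,S}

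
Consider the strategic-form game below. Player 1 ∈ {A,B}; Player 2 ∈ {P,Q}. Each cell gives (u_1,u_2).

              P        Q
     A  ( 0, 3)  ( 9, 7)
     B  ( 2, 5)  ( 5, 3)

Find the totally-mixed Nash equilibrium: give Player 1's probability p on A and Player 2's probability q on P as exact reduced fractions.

(p,q) = (1/3, 2/3)

P1 indiff ⇒ q·0+(1-q)·9 = q·2+(1-q)·5 ⇒ q(-2) = (1-q)(-4) ⇒ q = 2/3
P2 indiff ⇒ p·3+(1-p)·5 = p·7+(1-p)·3 ⇒ p(-4) = (1-p)(-2) ⇒ p = 1/3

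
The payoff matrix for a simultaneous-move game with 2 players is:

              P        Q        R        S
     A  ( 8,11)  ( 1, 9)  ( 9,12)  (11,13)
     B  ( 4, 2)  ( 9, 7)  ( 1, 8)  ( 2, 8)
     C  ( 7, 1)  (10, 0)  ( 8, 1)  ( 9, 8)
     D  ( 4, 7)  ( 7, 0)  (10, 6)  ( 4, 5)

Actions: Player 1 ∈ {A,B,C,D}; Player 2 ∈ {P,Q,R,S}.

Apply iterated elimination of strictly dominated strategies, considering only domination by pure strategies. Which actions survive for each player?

P1 drop B (C beats it: P:7>4 Q:10>9 R:8>1 S:9>2)
P2 drop Q (P beats it: A:11>9 C:1>0 D:7>0)
P1 drop C (A beats it: P:8>7 R:9>8 S:11>9)
P1→{A,D} P2→{P,R,S}

Survivors P1:{A,D} P2:{P,R,S}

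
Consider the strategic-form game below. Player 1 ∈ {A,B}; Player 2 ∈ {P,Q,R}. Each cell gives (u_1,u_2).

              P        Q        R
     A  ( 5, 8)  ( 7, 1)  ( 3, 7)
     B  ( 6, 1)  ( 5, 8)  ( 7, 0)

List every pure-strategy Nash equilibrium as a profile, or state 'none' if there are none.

Equilibria: none

(A,P): not NE [P1→B gives 6>5]
(A,Q): not NE [P2→P gives 8>1]
(A,R): not NE [P1→B gives 7>3; P2→P gives 8>7]
(B,P): not NE [P2→Q gives 8>1]
(B,Q): not NE [P1→A gives 7>5]
(B,R): not NE [P2→Q gives 8>0]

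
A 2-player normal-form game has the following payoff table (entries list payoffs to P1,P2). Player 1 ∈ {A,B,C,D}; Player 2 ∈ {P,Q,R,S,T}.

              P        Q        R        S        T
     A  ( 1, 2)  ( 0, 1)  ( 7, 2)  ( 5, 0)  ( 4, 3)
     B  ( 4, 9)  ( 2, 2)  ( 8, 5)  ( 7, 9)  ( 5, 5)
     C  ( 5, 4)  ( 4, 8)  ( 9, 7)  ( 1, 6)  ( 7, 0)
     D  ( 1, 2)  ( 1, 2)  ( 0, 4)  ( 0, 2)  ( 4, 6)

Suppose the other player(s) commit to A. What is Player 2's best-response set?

u_2(P vs A) = 2
u_2(Q vs A) = 1
u_2(R vs A) = 2
u_2(S vs A) = 0
u_2(T vs A) = 3
max payoff 3 at {T}

BR_2 = {T}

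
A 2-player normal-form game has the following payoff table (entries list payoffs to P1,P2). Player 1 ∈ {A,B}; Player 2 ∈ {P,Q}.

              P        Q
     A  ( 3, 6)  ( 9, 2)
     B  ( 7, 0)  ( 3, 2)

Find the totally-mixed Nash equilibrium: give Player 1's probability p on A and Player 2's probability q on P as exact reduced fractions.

(p,q) = (1/3, 3/5)

P1 indiff ⇒ q·3+(1-q)·9 = q·7+(1-q)·3 ⇒ q(-4) = (1-q)(-6) ⇒ q = 3/5
P2 indiff ⇒ p·6+(1-p)·0 = p·2+(1-p)·2 ⇒ p(4) = (1-p)(2) ⇒ p = 1/3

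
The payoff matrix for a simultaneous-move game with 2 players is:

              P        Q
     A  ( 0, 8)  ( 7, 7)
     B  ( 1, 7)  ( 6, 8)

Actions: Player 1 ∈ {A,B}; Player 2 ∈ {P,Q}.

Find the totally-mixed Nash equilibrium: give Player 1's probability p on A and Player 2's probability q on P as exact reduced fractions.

P1 indiff ⇒ q·0+(1-q)·7 = q·1+(1-q)·6 ⇒ q(-1) = (1-q)(-1) ⇒ q = 1/2
P2 indiff ⇒ p·8+(1-p)·7 = p·7+(1-p)·8 ⇒ p(1) = (1-p)(1) ⇒ p = 1/2

P1 mixes 1/2 on A; P2 mixes 1/2 on P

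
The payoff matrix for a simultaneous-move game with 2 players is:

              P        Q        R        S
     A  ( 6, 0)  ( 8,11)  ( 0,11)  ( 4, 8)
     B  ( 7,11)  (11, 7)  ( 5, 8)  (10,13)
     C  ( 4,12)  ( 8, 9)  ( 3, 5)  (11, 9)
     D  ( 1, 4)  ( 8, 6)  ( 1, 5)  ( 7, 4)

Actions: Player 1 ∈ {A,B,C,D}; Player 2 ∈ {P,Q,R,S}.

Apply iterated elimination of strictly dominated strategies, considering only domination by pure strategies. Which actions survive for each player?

IESDS → P1:{B,C} P2:{P,S}

P1 drop A (B beats it: P:7>6 Q:11>8 R:5>0 S:10>4)
P1 drop D (B beats it: P:7>1 Q:11>8 R:5>1 S:10>7)
P2 drop Q (P beats it: B:11>7 C:12>9)
P2 drop R (P beats it: B:11>8 C:12>5)
P1→{B,C} P2→{P,S}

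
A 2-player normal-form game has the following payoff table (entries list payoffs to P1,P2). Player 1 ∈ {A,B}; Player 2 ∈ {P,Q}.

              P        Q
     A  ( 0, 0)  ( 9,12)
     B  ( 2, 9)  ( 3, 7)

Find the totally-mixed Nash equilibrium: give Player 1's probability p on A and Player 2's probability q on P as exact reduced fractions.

P1 indiff ⇒ q·0+(1-q)·9 = q·2+(1-q)·3 ⇒ q(-2) = (1-q)(-6) ⇒ q = 3/4
P2 indiff ⇒ p·0+(1-p)·9 = p·12+(1-p)·7 ⇒ p(-12) = (1-p)(-2) ⇒ p = 1/7

P1 mixes 1/7 on A; P2 mixes 3/4 on P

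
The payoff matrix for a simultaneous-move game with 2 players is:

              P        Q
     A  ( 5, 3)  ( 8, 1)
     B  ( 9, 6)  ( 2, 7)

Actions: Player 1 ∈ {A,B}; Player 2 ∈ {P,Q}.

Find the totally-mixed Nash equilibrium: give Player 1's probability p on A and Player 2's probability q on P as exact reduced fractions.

p=1/3, q=3/5

P1 indiff ⇒ q·5+(1-q)·8 = q·9+(1-q)·2 ⇒ q(-4) = (1-q)(-6) ⇒ q = 3/5
P2 indiff ⇒ p·3+(1-p)·6 = p·1+(1-p)·7 ⇒ p(2) = (1-p)(1) ⇒ p = 1/3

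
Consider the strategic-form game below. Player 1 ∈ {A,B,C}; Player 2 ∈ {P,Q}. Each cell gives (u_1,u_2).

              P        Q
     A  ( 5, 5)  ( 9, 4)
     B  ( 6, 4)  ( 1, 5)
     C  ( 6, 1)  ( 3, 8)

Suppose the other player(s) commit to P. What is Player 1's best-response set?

P1 best: {B,C}

u_1(A vs P) = 5
u_1(B vs P) = 6
u_1(C vs P) = 6
max payoff 6 at {B,C}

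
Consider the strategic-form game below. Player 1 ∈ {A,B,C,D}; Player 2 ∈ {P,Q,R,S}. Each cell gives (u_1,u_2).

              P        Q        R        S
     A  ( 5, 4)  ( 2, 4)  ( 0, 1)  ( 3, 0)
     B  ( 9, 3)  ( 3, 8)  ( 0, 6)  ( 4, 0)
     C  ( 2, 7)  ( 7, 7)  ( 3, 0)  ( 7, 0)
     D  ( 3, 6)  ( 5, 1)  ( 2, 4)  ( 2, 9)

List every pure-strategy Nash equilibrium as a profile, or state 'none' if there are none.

(A,P): not NE [P1→B gives 9>5]
(A,Q): not NE [P1→C gives 7>2]
(A,R): not NE [P1→C gives 3>0; P2→Q gives 4>1]
(A,S): not NE [P1→C gives 7>3; P2→Q gives 4>0]
(B,P): not NE [P2→Q gives 8>3]
(B,Q): not NE [P1→C gives 7>3]
(B,R): not NE [P1→C gives 3>0; P2→Q gives 8>6]
(B,S): not NE [P1→C gives 7>4; P2→Q gives 8>0]
(C,P): not NE [P1→B gives 9>2]
(C,Q): NE
(C,R): not NE [P2→Q gives 7>0]
(C,S): not NE [P2→Q gives 7>0]
(D,P): not NE [P1→B gives 9>3; P2→S gives 9>6]
(D,Q): not NE [P1→C gives 7>5; P2→S gives 9>1]
(D,R): not NE [P1→C gives 3>2; P2→S gives 9>4]
(D,S): not NE [P1→C gives 7>2]

NE set: (C,Q)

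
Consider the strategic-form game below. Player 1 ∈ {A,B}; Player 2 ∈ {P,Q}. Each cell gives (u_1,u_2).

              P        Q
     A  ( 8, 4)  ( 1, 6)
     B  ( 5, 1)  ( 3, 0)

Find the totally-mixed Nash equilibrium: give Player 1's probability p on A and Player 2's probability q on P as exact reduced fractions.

P1 indiff ⇒ q·8+(1-q)·1 = q·5+(1-q)·3 ⇒ q(3) = (1-q)(2) ⇒ q = 2/5
P2 indiff ⇒ p·4+(1-p)·1 = p·6+(1-p)·0 ⇒ p(-2) = (1-p)(-1) ⇒ p = 1/3

(p,q) = (1/3, 2/5)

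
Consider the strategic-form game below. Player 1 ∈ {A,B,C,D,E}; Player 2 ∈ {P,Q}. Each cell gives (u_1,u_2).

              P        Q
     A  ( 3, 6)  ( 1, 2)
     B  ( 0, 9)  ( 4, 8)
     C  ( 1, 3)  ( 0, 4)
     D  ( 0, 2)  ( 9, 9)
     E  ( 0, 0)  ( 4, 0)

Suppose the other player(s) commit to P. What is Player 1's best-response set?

u_1(A vs P) = 3
u_1(B vs P) = 0
u_1(C vs P) = 1
u_1(D vs P) = 0
u_1(E vs P) = 0
max payoff 3 at {A}

BR_1 = {A}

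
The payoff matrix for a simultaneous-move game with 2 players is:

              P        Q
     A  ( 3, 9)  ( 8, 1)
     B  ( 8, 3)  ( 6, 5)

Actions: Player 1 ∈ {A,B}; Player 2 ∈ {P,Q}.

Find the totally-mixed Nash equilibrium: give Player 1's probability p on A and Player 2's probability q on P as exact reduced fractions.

P1 indiff ⇒ q·3+(1-q)·8 = q·8+(1-q)·6 ⇒ q(-5) = (1-q)(-2) ⇒ q = 2/7
P2 indiff ⇒ p·9+(1-p)·3 = p·1+(1-p)·5 ⇒ p(8) = (1-p)(2) ⇒ p = 1/5

(p,q) = (1/5, 2/7)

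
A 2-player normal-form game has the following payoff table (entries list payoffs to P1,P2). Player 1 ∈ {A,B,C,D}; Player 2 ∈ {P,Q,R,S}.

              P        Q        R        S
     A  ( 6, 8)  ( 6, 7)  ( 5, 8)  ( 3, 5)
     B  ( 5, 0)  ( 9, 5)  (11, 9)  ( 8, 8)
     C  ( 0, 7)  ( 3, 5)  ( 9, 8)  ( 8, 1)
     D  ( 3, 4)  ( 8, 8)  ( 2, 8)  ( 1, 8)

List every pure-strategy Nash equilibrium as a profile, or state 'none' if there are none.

NE set: (A,P), (B,R)

(A,P): NE
(A,Q): not NE [P1→B gives 9>6; P2→R gives 8>7]
(A,R): not NE [P1→B gives 11>5]
(A,S): not NE [P1→C gives 8>3; P2→R gives 8>5]
(B,P): not NE [P1→A gives 6>5; P2→R gives 9>0]
(B,Q): not NE [P2→R gives 9>5]
(B,R): NE
(B,S): not NE [P2→R gives 9>8]
(C,P): not NE [P1→A gives 6>0; P2→R gives 8>7]
(C,Q): not NE [P1→B gives 9>3; P2→R gives 8>5]
(C,R): not NE [P1→B gives 11>9]
(C,S): not NE [P2→R gives 8>1]
(D,P): not NE [P1→A gives 6>3; P2→S gives 8>4]
(D,Q): not NE [P1→B gives 9>8]
(D,R): not NE [P1→B gives 11>2]
(D,S): not NE [P1→C gives 8>1]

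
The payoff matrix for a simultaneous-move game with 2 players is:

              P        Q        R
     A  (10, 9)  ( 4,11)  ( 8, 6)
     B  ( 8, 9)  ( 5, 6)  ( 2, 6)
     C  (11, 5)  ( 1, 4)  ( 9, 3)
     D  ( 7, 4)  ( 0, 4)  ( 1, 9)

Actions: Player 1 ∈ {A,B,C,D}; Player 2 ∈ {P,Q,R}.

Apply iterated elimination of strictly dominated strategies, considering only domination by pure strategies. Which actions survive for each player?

Survivors P1:{A,B,C} P2:{P,Q}

P1 drop D (A beats it: P:10>7 Q:4>0 R:8>1)
P2 drop R (P beats it: A:9>6 B:9>6 C:5>3)
P1→{A,B,C} P2→{P,Q}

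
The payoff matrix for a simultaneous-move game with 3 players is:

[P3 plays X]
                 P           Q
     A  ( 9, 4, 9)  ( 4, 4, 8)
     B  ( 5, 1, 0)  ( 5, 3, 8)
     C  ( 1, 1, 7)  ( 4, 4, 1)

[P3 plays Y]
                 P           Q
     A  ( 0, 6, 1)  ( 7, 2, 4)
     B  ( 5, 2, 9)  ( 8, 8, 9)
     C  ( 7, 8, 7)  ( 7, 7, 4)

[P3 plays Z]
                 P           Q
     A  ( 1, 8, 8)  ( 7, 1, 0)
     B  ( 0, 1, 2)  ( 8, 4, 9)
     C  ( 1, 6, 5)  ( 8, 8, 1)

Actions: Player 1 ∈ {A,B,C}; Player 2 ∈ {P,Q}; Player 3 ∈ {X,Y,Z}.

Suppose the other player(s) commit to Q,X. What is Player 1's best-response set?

BR_1 = {B}

u_1(A vs Q,X) = 4
u_1(B vs Q,X) = 5
u_1(C vs Q,X) = 4
max payoff 5 at {B}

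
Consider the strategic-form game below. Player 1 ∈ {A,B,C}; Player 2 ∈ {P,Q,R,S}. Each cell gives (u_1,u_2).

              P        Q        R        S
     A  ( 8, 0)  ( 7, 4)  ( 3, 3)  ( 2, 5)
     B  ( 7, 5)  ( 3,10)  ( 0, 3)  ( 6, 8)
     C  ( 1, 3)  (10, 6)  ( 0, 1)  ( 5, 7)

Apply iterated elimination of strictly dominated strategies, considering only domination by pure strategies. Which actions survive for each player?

Survivors P1:{B,C} P2:{Q,S}

P2 drop P (Q beats it: A:4>0 B:10>5 C:6>3)
P2 drop R (Q beats it: A:4>3 B:10>3 C:6>1)
P1 drop A (C beats it: Q:10>7 S:5>2)
P1→{B,C} P2→{Q,S}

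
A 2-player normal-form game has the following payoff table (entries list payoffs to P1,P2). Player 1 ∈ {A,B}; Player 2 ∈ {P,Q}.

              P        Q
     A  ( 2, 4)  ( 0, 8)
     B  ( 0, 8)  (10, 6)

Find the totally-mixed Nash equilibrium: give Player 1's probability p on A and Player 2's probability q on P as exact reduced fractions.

P1 mixes 1/3 on A; P2 mixes 5/6 on P

P1 indiff ⇒ q·2+(1-q)·0 = q·0+(1-q)·10 ⇒ q(2) = (1-q)(10) ⇒ q = 5/6
P2 indiff ⇒ p·4+(1-p)·8 = p·8+(1-p)·6 ⇒ p(-4) = (1-p)(-2) ⇒ p = 1/3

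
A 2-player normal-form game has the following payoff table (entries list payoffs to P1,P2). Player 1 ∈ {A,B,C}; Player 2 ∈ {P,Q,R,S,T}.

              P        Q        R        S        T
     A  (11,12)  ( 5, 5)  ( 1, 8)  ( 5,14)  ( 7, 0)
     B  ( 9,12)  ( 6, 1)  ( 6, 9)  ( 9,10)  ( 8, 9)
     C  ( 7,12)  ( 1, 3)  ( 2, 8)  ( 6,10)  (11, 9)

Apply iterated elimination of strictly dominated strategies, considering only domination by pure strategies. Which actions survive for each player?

P2 drop Q (P beats it: A:12>5 B:12>1 C:12>3)
P2 drop R (P beats it: A:12>8 B:12>9 C:12>8)
P2 drop T (P beats it: A:12>0 B:12>9 C:12>9)
P1 drop C (B beats it: P:9>7 S:9>6)
P1→{A,B} P2→{P,S}

IESDS → P1:{A,B} P2:{P,S}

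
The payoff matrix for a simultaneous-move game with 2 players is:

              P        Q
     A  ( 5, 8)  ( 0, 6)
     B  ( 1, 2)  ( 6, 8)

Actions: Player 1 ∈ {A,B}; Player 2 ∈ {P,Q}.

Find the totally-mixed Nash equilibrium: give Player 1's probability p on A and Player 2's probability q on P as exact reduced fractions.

P1 indiff ⇒ q·5+(1-q)·0 = q·1+(1-q)·6 ⇒ q(4) = (1-q)(6) ⇒ q = 3/5
P2 indiff ⇒ p·8+(1-p)·2 = p·6+(1-p)·8 ⇒ p(2) = (1-p)(6) ⇒ p = 3/4

P1 mixes 3/4 on A; P2 mixes 3/5 on P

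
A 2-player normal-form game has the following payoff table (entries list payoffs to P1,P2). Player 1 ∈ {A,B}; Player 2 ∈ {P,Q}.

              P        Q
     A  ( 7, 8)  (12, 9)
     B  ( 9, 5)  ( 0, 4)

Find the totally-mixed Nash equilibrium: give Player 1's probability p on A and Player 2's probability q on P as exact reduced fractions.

p=1/2, q=6/7

P1 indiff ⇒ q·7+(1-q)·12 = q·9+(1-q)·0 ⇒ q(-2) = (1-q)(-12) ⇒ q = 6/7
P2 indiff ⇒ p·8+(1-p)·5 = p·9+(1-p)·4 ⇒ p(-1) = (1-p)(-1) ⇒ p = 1/2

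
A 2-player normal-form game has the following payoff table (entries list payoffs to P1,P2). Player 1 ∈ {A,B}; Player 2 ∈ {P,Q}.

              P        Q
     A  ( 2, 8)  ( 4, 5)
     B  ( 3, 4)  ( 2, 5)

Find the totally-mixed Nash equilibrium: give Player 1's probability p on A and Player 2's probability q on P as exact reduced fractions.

P1 mixes 1/4 on A; P2 mixes 2/3 on P

P1 indiff ⇒ q·2+(1-q)·4 = q·3+(1-q)·2 ⇒ q(-1) = (1-q)(-2) ⇒ q = 2/3
P2 indiff ⇒ p·8+(1-p)·4 = p·5+(1-p)·5 ⇒ p(3) = (1-p)(1) ⇒ p = 1/4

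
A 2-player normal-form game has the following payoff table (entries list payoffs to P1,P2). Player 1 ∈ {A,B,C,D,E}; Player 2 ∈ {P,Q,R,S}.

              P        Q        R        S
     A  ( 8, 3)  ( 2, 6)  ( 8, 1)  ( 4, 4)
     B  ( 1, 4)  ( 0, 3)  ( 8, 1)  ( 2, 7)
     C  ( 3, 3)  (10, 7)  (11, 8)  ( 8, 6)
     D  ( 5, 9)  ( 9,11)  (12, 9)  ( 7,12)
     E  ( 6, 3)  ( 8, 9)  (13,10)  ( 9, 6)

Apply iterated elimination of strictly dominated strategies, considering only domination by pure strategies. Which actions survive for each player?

P1 drop B (C beats it: P:3>1 Q:10>0 R:11>8 S:8>2)
P2 drop P (Q beats it: A:6>3 C:7>3 D:11>9 E:9>3)
P1 drop A (C beats it: Q:10>2 R:11>8 S:8>4)
P1→{C,D,E} P2→{Q,R,S}

Remaining: P1:{C,D,E} P2:{Q,R,S}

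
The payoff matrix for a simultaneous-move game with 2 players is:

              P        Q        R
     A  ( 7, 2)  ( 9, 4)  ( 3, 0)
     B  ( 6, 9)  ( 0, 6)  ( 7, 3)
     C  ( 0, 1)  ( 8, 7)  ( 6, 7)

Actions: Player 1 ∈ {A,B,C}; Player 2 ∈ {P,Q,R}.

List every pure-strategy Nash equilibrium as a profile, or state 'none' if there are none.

NE set: (A,Q)

(A,P): not NE [P2→Q gives 4>2]
(A,Q): NE
(A,R): not NE [P1→B gives 7>3; P2→Q gives 4>0]
(B,P): not NE [P1→A gives 7>6]
(B,Q): not NE [P1→A gives 9>0; P2→P gives 9>6]
(B,R): not NE [P2→P gives 9>3]
(C,P): not NE [P1→A gives 7>0; P2→R gives 7>1]
(C,Q): not NE [P1→A gives 9>8]
(C,R): not NE [P1→B gives 7>6]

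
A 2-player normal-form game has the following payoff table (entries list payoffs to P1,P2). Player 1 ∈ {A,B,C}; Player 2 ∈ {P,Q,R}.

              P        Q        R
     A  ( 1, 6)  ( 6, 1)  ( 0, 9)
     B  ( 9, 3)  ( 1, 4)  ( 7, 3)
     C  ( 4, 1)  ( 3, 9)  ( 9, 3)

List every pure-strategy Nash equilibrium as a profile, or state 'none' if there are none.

(A,P): not NE [P1→B gives 9>1; P2→R gives 9>6]
(A,Q): not NE [P2→R gives 9>1]
(A,R): not NE [P1→C gives 9>0]
(B,P): not NE [P2→Q gives 4>3]
(B,Q): not NE [P1→A gives 6>1]
(B,R): not NE [P1→C gives 9>7; P2→Q gives 4>3]
(C,P): not NE [P1→B gives 9>4; P2→Q gives 9>1]
(C,Q): not NE [P1→A gives 6>3]
(C,R): not NE [P2→Q gives 9>3]

PSNE: ∅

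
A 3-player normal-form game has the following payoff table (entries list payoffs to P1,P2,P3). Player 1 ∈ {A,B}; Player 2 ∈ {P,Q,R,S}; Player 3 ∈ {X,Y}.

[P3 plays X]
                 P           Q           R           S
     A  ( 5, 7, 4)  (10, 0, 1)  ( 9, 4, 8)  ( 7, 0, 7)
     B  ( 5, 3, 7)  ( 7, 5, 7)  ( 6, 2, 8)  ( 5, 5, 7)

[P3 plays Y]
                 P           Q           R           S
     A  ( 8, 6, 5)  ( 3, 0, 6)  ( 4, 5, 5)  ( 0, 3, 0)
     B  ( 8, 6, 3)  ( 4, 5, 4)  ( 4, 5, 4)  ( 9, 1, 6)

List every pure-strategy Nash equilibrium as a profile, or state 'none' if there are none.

NE set: (A,P,Y)

(A,P,X): not NE [P3→Y gives 5>4]
(A,P,Y): NE
(A,Q,X): not NE [P2→P gives 7>0; P3→Y gives 6>1]
(A,Q,Y): not NE [P1→B gives 4>3; P2→P gives 6>0]
(A,R,X): not NE [P2→P gives 7>4]
(A,R,Y): not NE [P2→P gives 6>5; P3→X gives 8>5]
(A,S,X): not NE [P2→P gives 7>0]
(A,S,Y): not NE [P1→B gives 9>0; P2→P gives 6>3; P3→X gives 7>0]
(B,P,X): not NE [P2→S gives 5>3]
(B,P,Y): not NE [P3→X gives 7>3]
(B,Q,X): not NE [P1→A gives 10>7]
(B,Q,Y): not NE [P2→P gives 6>5; P3→X gives 7>4]
(B,R,X): not NE [P1→A gives 9>6; P2→S gives 5>2]
(B,R,Y): not NE [P2→P gives 6>5; P3→X gives 8>4]
(B,S,X): not NE [P1→A gives 7>5]
(B,S,Y): not NE [P2→P gives 6>1; P3→X gives 7>6]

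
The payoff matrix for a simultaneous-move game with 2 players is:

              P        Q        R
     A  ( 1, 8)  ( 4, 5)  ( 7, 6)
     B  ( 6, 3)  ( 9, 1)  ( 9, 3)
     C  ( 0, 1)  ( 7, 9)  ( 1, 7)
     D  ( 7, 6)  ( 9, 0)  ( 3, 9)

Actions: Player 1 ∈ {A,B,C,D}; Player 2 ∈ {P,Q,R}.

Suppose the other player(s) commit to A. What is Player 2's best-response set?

u_2(P vs A) = 8
u_2(Q vs A) = 5
u_2(R vs A) = 6
max payoff 8 at {P}

P2 best: {P}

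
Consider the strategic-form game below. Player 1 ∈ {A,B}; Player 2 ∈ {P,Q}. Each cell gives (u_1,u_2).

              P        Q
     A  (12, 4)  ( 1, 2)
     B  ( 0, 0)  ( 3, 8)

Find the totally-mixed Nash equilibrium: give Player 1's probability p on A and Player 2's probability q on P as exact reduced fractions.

P1 mixes 4/5 on A; P2 mixes 1/7 on P

P1 indiff ⇒ q·12+(1-q)·1 = q·0+(1-q)·3 ⇒ q(12) = (1-q)(2) ⇒ q = 1/7
P2 indiff ⇒ p·4+(1-p)·0 = p·2+(1-p)·8 ⇒ p(2) = (1-p)(8) ⇒ p = 4/5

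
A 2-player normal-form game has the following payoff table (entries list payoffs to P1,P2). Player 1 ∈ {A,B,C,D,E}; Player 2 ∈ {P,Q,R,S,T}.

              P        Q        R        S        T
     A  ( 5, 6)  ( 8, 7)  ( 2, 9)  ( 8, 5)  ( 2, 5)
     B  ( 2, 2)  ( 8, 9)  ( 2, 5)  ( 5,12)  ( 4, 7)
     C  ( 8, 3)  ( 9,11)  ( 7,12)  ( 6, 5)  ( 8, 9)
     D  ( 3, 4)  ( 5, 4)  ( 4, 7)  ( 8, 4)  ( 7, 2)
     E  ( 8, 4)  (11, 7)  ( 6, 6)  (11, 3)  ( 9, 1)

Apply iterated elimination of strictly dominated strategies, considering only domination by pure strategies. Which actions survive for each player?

Survivors P1:{C,E} P2:{Q,R}

P1 drop A (E beats it: P:8>5 Q:11>8 R:6>2 S:11>8 T:9>2)
P1 drop B (C beats it: P:8>2 Q:9>8 R:7>2 S:6>5 T:8>4)
P1 drop D (E beats it: P:8>3 Q:11>5 R:6>4 S:11>8 T:9>7)
P2 drop P (Q beats it: C:11>3 E:7>4)
P2 drop S (Q beats it: C:11>5 E:7>3)
P2 drop T (Q beats it: C:11>9 E:7>1)
P1→{C,E} P2→{Q,R}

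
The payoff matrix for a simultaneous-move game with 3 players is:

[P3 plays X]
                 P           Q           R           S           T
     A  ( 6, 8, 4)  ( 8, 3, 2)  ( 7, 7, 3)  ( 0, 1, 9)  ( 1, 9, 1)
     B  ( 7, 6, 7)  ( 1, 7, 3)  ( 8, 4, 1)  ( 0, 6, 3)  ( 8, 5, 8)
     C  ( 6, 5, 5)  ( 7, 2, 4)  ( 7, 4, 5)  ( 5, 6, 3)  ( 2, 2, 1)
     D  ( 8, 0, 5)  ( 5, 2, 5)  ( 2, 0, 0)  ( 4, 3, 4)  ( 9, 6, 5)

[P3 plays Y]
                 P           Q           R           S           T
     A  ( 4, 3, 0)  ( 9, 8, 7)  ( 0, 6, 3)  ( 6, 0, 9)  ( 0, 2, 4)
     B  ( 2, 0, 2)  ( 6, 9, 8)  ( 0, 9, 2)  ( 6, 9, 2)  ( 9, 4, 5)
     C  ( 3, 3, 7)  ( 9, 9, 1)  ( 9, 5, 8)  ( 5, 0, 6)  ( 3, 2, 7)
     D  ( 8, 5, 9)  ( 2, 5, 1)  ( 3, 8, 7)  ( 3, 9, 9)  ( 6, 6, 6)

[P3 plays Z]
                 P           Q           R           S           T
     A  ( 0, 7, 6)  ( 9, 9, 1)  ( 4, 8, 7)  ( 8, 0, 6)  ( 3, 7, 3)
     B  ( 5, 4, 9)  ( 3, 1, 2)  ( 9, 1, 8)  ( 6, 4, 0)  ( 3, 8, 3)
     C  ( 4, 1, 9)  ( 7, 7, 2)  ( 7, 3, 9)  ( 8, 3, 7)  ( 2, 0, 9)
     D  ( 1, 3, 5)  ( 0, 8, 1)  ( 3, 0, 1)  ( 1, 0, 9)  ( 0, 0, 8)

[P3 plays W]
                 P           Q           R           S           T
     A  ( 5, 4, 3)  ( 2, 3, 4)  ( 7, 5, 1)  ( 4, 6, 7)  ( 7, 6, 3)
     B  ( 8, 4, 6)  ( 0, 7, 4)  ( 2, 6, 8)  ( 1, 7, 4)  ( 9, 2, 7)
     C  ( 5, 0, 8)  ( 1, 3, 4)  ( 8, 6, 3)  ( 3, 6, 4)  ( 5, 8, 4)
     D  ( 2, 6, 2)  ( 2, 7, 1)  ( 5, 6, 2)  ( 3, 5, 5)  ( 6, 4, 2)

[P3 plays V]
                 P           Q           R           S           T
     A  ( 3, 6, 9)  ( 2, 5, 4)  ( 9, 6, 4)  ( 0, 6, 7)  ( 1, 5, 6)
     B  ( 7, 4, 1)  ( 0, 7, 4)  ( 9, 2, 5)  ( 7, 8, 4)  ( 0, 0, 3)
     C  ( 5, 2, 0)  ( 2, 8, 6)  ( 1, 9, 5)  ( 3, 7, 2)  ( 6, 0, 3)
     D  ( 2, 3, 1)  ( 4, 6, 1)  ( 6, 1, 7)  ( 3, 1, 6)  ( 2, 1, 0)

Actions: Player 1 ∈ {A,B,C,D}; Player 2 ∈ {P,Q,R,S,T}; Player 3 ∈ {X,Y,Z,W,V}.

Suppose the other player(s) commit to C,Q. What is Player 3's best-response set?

u_3(X vs C,Q) = 4
u_3(Y vs C,Q) = 1
u_3(Z vs C,Q) = 2
u_3(W vs C,Q) = 4
u_3(V vs C,Q) = 6
max payoff 6 at {V}

BR_3 = {V}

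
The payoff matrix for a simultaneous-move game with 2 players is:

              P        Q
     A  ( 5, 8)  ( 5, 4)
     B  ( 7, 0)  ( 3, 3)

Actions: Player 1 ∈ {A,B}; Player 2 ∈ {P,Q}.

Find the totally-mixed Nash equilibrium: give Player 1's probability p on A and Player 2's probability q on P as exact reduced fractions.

P1 indiff ⇒ q·5+(1-q)·5 = q·7+(1-q)·3 ⇒ q(-2) = (1-q)(-2) ⇒ q = 1/2
P2 indiff ⇒ p·8+(1-p)·0 = p·4+(1-p)·3 ⇒ p(4) = (1-p)(3) ⇒ p = 3/7

p=3/7, q=1/2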